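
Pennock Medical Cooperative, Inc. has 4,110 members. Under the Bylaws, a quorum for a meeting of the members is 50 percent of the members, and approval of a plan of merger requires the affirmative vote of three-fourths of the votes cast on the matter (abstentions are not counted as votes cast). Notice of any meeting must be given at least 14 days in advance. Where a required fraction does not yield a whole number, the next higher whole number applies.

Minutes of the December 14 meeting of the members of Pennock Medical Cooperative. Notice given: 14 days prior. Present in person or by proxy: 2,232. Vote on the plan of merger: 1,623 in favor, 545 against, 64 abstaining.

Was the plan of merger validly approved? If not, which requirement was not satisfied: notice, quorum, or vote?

Notice: 14 days given; 14 required. Satisfied.
Quorum: 50% of 4,110 = 2,055; 2,232 present. Satisfied.
Vote: requires three-fourths of the votes cast (2,232 − 64 abstaining = 2,168); 3/4 of 2168 = 1626, so 1,626 needed; 1,623 in favor. Not satisfied.

Invalid — vote requirement not satisfied.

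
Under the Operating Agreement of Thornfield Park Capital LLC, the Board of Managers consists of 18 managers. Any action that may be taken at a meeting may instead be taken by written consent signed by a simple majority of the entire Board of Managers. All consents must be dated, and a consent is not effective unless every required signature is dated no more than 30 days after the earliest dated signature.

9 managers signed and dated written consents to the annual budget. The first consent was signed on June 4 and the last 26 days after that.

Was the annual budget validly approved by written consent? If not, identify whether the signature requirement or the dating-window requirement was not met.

Signatures required: a simple majority of 18 — a majority of 18 is 10, so 10 needed; 9 signed. Insufficient.
Dating window: the latest signature is 26 days after the earliest; the limit is 30 days. Within the window.

Not effective — insufficient signatures.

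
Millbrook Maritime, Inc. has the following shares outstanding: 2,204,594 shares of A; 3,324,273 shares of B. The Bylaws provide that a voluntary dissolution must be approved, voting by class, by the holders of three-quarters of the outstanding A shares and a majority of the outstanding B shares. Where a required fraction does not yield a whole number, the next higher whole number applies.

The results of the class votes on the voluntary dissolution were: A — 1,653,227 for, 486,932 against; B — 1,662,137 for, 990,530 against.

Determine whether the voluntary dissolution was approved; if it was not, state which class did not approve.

Not approved — the A shares did not give the required vote.

A: 3/4 of 2204594 = 1653445.50, rounded up to 1653446; 1,653,446 required, 1,653,227 in favor — not approved.
B: a majority of 3324273 is 1662137; 1,662,137 required, 1,662,137 in favor — approved.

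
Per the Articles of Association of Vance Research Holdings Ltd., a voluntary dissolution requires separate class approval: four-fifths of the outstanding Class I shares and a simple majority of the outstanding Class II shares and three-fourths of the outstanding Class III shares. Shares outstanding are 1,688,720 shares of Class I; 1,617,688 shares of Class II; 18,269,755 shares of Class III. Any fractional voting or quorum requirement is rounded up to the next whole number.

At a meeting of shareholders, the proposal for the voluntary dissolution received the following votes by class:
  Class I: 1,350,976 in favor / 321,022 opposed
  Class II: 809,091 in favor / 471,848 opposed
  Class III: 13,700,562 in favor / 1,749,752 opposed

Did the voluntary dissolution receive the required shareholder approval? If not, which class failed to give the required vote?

Class I: 4/5 of 1688720 = 1350976; 1,350,976 required, 1,350,976 in favor — approved.
Class II: a majority of 1617688 is 808845; 808,845 required, 809,091 in favor — approved.
Class III: 3/4 of 18269755 = 13702316.25, rounded up to 13702317; 13,702,317 required, 13,700,562 in favor — not approved.

Not approved — the Class III shares did not give the required vote.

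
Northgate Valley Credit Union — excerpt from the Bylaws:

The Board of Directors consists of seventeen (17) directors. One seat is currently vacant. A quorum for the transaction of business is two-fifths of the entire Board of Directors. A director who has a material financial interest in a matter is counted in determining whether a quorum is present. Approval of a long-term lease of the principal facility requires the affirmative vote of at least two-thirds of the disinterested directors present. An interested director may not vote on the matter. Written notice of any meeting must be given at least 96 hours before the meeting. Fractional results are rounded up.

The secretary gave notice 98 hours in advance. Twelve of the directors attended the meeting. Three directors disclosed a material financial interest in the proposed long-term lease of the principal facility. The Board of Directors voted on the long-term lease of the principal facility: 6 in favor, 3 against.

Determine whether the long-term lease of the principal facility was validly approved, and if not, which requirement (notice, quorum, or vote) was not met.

Notice: 98 hours given; 96 required (98 ≥ 96). Satisfied.
Quorum: 12 present (interested directors count toward quorum); quorum is 7. Satisfied.
Vote: the long-term lease of the principal facility requires two-thirds of the disinterested directors present (12 − 3 = 9). 2/3 of 9 = 6, so 6 affirmative votes are needed; 6 voted in favor. Satisfied.

Valid — all requirements satisfied.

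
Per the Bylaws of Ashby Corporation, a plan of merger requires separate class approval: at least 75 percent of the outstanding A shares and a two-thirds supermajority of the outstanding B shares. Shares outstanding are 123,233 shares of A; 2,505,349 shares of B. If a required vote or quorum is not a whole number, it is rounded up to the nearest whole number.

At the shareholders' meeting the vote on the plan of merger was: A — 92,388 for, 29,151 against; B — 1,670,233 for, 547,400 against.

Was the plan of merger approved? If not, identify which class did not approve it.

A: 3/4 of 123233 = 92424.75, rounded up to 92425; 92,425 required, 92,388 in favor — not approved.
B: 2/3 of 2505349 = 1670232.67, rounded up to 1670233; 1,670,233 required, 1,670,233 in favor — approved.

Not approved — the A shares did not give the required vote.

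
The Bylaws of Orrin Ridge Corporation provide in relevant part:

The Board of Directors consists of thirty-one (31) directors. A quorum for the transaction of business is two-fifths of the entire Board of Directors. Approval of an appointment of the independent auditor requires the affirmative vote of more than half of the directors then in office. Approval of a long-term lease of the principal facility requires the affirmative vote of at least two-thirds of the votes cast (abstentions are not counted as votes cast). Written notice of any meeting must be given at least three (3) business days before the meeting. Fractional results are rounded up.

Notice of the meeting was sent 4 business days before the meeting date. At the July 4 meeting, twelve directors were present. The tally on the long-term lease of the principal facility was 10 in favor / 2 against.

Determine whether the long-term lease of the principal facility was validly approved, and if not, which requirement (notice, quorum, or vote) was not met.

Notice: 4 business days given; 3 required (4 ≥ 3). Satisfied.
Quorum: 12 present; quorum is 13. Not satisfied.
Vote: the long-term lease of the principal facility requires two-thirds of the votes cast (12). 2/3 of 12 = 8, so 8 affirmative votes are needed; 10 voted in favor. Satisfied. (Moot — without a quorum no business can be validly transacted.)

Invalid — quorum requirement not satisfied.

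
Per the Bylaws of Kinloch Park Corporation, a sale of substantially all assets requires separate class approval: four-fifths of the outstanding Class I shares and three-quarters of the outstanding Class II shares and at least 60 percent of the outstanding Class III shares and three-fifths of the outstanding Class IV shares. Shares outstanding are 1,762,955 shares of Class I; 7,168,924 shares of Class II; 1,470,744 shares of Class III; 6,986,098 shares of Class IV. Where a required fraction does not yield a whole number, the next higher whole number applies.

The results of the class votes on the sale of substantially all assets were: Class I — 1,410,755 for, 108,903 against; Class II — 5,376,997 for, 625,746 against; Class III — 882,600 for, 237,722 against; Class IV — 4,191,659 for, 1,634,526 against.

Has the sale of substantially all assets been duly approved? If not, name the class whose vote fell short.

Class I: 4/5 of 1762955 = 1410364; 1,410,364 required, 1,410,755 in favor — approved.
Class II: 3/4 of 7168924 = 5376693; 5,376,693 required, 5,376,997 in favor — approved.
Class III: 3/5 of 1470744 = 882446.40, rounded up to 882447; 882,447 required, 882,600 in favor — approved.
Class IV: 3/5 of 6986098 = 4191658.80, rounded up to 4191659; 4,191,659 required, 4,191,659 in favor — approved.

Approved — every class gave the required vote.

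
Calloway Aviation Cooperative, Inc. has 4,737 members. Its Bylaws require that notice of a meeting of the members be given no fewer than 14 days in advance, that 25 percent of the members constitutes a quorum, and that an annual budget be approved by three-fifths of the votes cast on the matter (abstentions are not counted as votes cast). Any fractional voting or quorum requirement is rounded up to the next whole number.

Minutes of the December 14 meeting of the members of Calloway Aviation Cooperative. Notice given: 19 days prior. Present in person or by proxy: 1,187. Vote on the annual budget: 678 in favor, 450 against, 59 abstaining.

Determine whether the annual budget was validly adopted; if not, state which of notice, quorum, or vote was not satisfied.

Valid — all requirements satisfied.

Notice: 19 days given; 14 required. Satisfied.
Quorum: 25% of 4,737 = 1,184.25, rounded up to 1,185; 1,187 present. Satisfied.
Vote: requires three-fifths of the votes cast (1,187 − 59 abstaining = 1,128); 3/5 of 1128 = 676.80, rounded up to 677, so 677 needed; 678 in favor. Satisfied.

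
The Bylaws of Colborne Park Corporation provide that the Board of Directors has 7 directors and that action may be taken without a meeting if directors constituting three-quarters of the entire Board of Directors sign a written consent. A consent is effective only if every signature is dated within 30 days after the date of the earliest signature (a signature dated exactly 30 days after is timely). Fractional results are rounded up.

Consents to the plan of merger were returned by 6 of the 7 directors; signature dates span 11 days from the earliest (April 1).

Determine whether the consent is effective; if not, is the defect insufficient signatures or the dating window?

Effective — both the signature and dating-window requirements are satisfied.

Signatures required: three-quarters of 7 — 3/4 of 7 = 5.25, rounded up to 6, so 6 needed; 6 signed. Sufficient.
Dating window: the latest signature is 11 days after the earliest; the limit is 30 days. Within the window.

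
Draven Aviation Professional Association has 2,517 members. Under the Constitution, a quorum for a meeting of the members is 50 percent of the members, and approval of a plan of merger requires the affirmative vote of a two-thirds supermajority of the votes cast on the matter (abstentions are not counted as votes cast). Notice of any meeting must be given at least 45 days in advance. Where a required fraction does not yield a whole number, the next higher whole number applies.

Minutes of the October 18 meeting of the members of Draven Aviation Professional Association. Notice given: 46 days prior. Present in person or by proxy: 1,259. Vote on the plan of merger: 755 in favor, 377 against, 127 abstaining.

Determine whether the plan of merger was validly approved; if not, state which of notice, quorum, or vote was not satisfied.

Valid — all requirements satisfied.

Notice: 46 days given; 45 required. Satisfied.
Quorum: 50% of 2,517 = 1,258.50, rounded up to 1,259; 1,259 present. Satisfied.
Vote: requires two-thirds of the votes cast (1,259 − 127 abstaining = 1,132); 2/3 of 1132 = 754.67, rounded up to 755, so 755 needed; 755 in favor. Satisfied.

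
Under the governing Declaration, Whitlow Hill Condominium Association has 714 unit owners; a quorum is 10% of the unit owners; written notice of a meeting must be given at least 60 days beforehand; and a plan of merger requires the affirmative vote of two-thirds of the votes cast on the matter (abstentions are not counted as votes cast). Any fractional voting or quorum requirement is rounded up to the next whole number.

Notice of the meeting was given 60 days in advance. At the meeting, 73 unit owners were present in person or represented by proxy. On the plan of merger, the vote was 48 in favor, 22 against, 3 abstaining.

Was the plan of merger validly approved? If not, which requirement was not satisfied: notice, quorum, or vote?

Notice: 60 days given; 60 required. Satisfied.
Quorum: 10% of 714 = 71.40, rounded up to 72; 73 present. Satisfied.
Vote: requires two-thirds of the votes cast (73 − 3 abstaining = 70); 2/3 of 70 = 46.67, rounded up to 47, so 47 needed; 48 in favor. Satisfied.

Valid — all requirements satisfied.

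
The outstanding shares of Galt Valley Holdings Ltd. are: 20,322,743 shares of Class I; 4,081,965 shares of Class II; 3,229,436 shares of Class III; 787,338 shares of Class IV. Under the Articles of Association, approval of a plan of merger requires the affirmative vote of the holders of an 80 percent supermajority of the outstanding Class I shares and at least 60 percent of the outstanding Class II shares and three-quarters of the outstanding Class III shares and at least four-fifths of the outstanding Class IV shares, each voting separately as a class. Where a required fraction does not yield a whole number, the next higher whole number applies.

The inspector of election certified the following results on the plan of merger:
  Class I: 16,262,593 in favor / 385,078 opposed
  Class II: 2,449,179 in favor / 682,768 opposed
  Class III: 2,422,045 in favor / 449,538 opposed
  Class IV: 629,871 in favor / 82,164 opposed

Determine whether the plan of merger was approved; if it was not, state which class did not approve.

Not approved — the Class III shares did not give the required vote.

Class I: 4/5 of 20322743 = 16258194.40, rounded up to 16258195; 16,258,195 required, 16,262,593 in favor — approved.
Class II: 3/5 of 4081965 = 2449179; 2,449,179 required, 2,449,179 in favor — approved.
Class III: 3/4 of 3229436 = 2422077; 2,422,077 required, 2,422,045 in favor — not approved.
Class IV: 4/5 of 787338 = 629870.40, rounded up to 629871; 629,871 required, 629,871 in favor — approved.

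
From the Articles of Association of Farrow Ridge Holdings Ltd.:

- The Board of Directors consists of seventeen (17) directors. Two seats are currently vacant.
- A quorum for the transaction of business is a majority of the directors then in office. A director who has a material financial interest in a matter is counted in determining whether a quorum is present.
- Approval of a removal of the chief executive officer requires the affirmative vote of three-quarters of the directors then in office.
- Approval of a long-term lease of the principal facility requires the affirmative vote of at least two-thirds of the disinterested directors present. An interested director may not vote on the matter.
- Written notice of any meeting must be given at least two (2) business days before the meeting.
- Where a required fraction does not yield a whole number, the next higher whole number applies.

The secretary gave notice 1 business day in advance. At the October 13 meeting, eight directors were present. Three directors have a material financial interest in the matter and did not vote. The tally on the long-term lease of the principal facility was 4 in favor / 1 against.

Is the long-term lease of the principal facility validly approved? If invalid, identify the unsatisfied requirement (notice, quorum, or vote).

Notice: 1 business day given; 2 required (1 < 2). Not satisfied.
Quorum: 8 present (interested directors count toward quorum); quorum is 8. Satisfied.
Vote: the long-term lease of the principal facility requires two-thirds of the disinterested directors present (8 − 3 = 5). 2/3 of 5 = 3.33, rounded up to 4, so 4 affirmative votes are needed; 4 voted in favor. Satisfied.

Invalid — notice requirement not satisfied.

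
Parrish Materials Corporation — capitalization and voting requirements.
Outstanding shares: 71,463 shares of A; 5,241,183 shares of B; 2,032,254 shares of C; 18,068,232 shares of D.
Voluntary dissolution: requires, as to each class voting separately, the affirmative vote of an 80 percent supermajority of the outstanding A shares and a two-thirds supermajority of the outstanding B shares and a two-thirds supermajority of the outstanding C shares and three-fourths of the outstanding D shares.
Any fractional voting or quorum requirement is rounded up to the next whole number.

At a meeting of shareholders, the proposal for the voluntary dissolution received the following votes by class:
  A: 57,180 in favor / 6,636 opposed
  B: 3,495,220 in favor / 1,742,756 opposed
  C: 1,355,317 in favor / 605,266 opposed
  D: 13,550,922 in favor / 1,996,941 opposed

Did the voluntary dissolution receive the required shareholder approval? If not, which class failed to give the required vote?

A: 4/5 of 71463 = 57170.40, rounded up to 57171; 57,171 required, 57,180 in favor — approved.
B: 2/3 of 5241183 = 3494122; 3,494,122 required, 3,495,220 in favor — approved.
C: 2/3 of 2032254 = 1354836; 1,354,836 required, 1,355,317 in favor — approved.
D: 3/4 of 18068232 = 13551174; 13,551,174 required, 13,550,922 in favor — not approved.

Not approved — the D shares did not give the required vote.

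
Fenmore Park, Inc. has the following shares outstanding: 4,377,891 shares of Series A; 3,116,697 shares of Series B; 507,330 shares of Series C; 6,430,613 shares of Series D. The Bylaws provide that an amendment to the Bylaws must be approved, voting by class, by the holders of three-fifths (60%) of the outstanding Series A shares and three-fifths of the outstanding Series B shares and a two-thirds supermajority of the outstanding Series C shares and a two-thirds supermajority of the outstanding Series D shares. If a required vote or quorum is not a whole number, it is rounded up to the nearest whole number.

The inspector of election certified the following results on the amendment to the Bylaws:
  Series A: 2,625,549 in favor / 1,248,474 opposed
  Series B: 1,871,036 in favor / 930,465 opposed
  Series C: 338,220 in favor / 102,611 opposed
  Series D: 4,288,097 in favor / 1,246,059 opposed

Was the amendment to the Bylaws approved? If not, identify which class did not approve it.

Series A: 3/5 of 4377891 = 2626734.60, rounded up to 2626735; 2,626,735 required, 2,625,549 in favor — not approved.
Series B: 3/5 of 3116697 = 1870018.20, rounded up to 1870019; 1,870,019 required, 1,871,036 in favor — approved.
Series C: 2/3 of 507330 = 338220; 338,220 required, 338,220 in favor — approved.
Series D: 2/3 of 6430613 = 4287075.33, rounded up to 4287076; 4,287,076 required, 4,288,097 in favor — approved.

Not approved — the Series A shares did not give the required vote.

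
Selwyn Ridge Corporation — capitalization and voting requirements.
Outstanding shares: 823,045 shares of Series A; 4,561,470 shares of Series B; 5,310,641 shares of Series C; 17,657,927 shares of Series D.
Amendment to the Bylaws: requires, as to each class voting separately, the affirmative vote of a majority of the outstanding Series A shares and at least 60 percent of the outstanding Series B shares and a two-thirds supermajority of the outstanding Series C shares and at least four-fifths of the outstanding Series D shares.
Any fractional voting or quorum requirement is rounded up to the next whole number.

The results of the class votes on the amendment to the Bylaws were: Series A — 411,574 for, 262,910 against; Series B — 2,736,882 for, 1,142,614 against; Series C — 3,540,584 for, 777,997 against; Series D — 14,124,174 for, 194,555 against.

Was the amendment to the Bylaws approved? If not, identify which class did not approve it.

Series A: a majority of 823045 is 411523; 411,523 required, 411,574 in favor — approved.
Series B: 3/5 of 4561470 = 2736882; 2,736,882 required, 2,736,882 in favor — approved.
Series C: 2/3 of 5310641 = 3540427.33, rounded up to 3540428; 3,540,428 required, 3,540,584 in favor — approved.
Series D: 4/5 of 17657927 = 14126341.60, rounded up to 14126342; 14,126,342 required, 14,124,174 in favor — not approved.

Not approved — the Series D shares did not give the required vote.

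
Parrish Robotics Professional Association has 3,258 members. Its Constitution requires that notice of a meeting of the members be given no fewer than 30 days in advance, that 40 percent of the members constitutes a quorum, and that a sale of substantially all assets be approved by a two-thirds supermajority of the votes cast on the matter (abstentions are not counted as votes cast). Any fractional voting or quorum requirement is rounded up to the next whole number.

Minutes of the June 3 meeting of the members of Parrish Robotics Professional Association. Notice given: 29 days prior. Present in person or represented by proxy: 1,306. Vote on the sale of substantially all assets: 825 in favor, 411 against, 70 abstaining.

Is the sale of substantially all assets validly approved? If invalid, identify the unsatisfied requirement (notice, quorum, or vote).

Notice: 29 days given; 30 required. Not satisfied.
Quorum: 40% of 3,258 = 1,303.20, rounded up to 1,304; 1,306 present. Satisfied.
Vote: requires two-thirds of the votes cast (1,306 − 70 abstaining = 1,236); 2/3 of 1236 = 824, so 824 needed; 825 in favor. Satisfied.

Invalid — notice requirement not satisfied.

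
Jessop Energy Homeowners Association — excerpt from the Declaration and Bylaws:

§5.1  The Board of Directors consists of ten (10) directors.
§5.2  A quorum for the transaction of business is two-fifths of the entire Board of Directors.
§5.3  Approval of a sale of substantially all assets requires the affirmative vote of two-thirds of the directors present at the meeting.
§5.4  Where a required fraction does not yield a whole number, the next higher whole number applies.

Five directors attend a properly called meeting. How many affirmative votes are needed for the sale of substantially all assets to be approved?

The sale of substantially all assets requires two-thirds of the directors present (5).
2/3 of 5 = 3.33, rounded up to 4.

4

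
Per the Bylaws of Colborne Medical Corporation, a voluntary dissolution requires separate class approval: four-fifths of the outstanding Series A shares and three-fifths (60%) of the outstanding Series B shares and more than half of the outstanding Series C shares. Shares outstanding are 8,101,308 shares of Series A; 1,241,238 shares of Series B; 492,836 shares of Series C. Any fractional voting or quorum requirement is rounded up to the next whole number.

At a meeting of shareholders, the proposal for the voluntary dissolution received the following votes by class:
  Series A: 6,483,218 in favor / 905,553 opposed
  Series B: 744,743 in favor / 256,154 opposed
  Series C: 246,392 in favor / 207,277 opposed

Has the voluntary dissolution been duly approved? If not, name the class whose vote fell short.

Not approved — the Series C shares did not give the required vote.

Series A: 4/5 of 8101308 = 6481046.40, rounded up to 6481047; 6,481,047 required, 6,483,218 in favor — approved.
Series B: 3/5 of 1241238 = 744742.80, rounded up to 744743; 744,743 required, 744,743 in favor — approved.
Series C: a majority of 492836 is 246419; 246,419 required, 246,392 in favor — not approved.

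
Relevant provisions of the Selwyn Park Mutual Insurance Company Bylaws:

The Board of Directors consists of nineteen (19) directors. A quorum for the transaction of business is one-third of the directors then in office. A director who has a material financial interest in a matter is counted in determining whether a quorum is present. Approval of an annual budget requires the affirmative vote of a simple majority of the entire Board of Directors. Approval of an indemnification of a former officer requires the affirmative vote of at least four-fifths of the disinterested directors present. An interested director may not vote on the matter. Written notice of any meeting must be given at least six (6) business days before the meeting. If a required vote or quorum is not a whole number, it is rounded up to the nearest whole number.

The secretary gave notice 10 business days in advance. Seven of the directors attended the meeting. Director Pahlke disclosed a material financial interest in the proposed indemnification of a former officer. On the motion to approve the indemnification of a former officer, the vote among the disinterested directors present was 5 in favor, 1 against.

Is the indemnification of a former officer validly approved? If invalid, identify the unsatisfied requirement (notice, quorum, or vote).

Valid — all requirements satisfied.

Notice: 10 business days given; 6 required (10 ≥ 6). Satisfied.
Quorum: 7 present (interested directors count toward quorum); quorum is 7. Satisfied.
Vote: the indemnification of a former officer requires four-fifths of the disinterested directors present (7 − 1 = 6). 4/5 of 6 = 4.80, rounded up to 5, so 5 affirmative votes are needed; 5 voted in favor. Satisfied.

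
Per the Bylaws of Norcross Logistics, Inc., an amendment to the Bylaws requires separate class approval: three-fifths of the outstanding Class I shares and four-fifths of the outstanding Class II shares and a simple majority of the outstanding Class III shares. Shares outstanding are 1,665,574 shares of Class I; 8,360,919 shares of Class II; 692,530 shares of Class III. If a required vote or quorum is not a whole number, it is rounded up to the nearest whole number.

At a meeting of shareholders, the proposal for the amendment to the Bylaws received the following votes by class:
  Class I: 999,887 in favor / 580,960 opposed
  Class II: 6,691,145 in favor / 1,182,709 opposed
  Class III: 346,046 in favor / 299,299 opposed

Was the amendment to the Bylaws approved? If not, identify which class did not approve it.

Not approved — the Class III shares did not give the required vote.

Class I: 3/5 of 1665574 = 999344.40, rounded up to 999345; 999,345 required, 999,887 in favor — approved.
Class II: 4/5 of 8360919 = 6688735.20, rounded up to 6688736; 6,688,736 required, 6,691,145 in favor — approved.
Class III: a majority of 692530 is 346266; 346,266 required, 346,046 in favor — not approved.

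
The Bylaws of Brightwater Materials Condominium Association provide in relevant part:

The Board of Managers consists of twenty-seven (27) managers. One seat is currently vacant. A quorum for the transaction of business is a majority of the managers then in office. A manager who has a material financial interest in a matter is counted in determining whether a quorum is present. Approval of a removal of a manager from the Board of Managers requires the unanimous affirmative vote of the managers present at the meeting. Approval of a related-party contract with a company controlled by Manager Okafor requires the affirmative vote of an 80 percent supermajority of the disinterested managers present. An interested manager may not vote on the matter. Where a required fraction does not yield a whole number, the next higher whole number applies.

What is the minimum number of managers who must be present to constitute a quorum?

14

A majority of 26 is 14.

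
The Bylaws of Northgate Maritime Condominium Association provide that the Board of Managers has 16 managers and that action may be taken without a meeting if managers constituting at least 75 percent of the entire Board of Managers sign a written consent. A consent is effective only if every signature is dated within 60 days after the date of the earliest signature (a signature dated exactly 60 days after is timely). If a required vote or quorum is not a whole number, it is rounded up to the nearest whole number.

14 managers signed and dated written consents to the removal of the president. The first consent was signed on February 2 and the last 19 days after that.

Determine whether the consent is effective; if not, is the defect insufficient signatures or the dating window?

Effective — both the signature and dating-window requirements are satisfied.

Signatures required: at least 75 percent of 16 — 3/4 of 16 = 12, so 12 needed; 14 signed. Sufficient.
Dating window: the latest signature is 19 days after the earliest; the limit is 60 days. Within the window.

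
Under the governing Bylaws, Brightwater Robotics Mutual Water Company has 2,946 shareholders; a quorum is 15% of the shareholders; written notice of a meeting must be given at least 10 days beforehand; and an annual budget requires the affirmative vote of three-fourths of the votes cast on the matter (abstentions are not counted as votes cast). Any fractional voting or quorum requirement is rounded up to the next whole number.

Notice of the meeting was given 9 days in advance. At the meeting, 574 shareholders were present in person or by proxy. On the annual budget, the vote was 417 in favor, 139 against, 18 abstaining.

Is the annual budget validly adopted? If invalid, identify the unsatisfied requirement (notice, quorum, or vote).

Invalid — notice requirement not satisfied.

Notice: 9 days given; 10 required. Not satisfied.
Quorum: 15% of 2,946 = 441.90, rounded up to 442; 574 present. Satisfied.
Vote: requires three-fourths of the votes cast (574 − 18 abstaining = 556); 3/4 of 556 = 417, so 417 needed; 417 in favor. Satisfied.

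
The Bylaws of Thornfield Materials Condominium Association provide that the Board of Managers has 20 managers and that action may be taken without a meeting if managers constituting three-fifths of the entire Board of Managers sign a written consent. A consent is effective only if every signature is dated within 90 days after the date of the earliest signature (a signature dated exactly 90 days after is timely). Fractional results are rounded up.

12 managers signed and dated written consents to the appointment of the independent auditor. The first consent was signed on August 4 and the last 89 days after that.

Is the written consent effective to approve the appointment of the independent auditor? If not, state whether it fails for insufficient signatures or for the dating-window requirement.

Effective — both the signature and dating-window requirements are satisfied.

Signatures required: three-fifths of 20 — 3/5 of 20 = 12, so 12 needed; 12 signed. Sufficient.
Dating window: the latest signature is 89 days after the earliest; the limit is 90 days. Within the window.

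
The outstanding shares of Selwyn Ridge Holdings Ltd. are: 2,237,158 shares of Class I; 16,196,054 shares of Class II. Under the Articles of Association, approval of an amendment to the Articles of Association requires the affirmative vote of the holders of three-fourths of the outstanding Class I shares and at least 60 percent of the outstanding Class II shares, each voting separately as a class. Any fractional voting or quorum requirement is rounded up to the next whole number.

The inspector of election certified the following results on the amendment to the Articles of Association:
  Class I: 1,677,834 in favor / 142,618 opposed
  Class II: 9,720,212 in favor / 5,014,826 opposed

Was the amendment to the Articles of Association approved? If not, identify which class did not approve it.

Not approved — the Class I shares did not give the required vote.

Class I: 3/4 of 2237158 = 1677868.50, rounded up to 1677869; 1,677,869 required, 1,677,834 in favor — not approved.
Class II: 3/5 of 16196054 = 9717632.40, rounded up to 9717633; 9,717,633 required, 9,720,212 in favor — approved.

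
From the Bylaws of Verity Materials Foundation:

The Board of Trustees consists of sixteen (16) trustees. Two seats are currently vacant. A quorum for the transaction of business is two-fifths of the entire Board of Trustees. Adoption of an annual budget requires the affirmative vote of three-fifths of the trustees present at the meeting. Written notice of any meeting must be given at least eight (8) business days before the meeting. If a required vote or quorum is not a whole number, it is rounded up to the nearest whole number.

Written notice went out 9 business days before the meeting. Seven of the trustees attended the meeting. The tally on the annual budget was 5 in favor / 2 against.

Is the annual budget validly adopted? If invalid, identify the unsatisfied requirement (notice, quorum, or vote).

Valid — all requirements satisfied.

Notice: 9 business days given; 8 required (9 ≥ 8). Satisfied.
Quorum: 7 present; quorum is 7. Satisfied.
Vote: the annual budget requires three-fifths of the trustees present (7). 3/5 of 7 = 4.20, rounded up to 5, so 5 affirmative votes are needed; 5 voted in favor. Satisfied.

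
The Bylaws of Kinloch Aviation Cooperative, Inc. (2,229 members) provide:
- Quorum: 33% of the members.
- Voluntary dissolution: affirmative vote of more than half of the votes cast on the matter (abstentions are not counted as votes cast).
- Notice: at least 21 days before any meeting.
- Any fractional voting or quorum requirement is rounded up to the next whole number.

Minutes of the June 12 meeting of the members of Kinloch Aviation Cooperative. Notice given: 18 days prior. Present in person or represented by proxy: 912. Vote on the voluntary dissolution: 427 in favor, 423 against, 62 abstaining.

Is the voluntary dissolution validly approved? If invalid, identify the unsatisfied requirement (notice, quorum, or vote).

Notice: 18 days given; 21 required. Not satisfied.
Quorum: 33% of 2,229 = 735.57, rounded up to 736; 912 present. Satisfied.
Vote: requires a majority of the votes cast (912 − 62 abstaining = 850); a majority of 850 is 426, so 426 needed; 427 in favor. Satisfied.

Invalid — notice requirement not satisfied.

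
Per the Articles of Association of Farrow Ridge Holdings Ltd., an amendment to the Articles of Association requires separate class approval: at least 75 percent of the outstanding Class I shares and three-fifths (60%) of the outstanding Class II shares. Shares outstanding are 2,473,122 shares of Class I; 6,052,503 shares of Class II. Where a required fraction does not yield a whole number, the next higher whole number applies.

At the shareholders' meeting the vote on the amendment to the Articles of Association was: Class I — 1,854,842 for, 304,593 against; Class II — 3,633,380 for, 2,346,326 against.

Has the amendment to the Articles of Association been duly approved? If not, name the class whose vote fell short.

Class I: 3/4 of 2473122 = 1854841.50, rounded up to 1854842; 1,854,842 required, 1,854,842 in favor — approved.
Class II: 3/5 of 6052503 = 3631501.80, rounded up to 3631502; 3,631,502 required, 3,633,380 in favor — approved.

Approved — every class gave the required vote.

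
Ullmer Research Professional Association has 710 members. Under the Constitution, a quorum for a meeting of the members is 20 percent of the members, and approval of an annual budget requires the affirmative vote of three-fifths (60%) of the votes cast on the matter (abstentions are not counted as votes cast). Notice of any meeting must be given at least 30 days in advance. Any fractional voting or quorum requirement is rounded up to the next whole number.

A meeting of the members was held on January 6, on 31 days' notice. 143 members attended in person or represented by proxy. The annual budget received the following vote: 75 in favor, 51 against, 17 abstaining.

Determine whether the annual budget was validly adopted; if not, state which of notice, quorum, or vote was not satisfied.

Invalid — vote requirement not satisfied.

Notice: 31 days given; 30 required. Satisfied.
Quorum: 20% of 710 = 142; 143 present. Satisfied.
Vote: requires three-fifths of the votes cast (143 − 17 abstaining = 126); 3/5 of 126 = 75.60, rounded up to 76, so 76 needed; 75 in favor. Not satisfied.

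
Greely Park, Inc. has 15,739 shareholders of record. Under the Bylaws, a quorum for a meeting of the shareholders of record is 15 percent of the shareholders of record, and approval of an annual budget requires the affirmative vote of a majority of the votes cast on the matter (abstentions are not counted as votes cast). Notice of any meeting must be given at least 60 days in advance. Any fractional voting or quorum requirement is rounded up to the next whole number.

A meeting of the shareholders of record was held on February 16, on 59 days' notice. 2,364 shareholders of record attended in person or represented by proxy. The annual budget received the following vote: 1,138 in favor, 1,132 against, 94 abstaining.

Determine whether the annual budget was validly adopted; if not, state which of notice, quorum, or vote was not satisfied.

Notice: 59 days given; 60 required. Not satisfied.
Quorum: 15% of 15,739 = 2,360.85, rounded up to 2,361; 2,364 present. Satisfied.
Vote: requires a majority of the votes cast (2,364 − 94 abstaining = 2,270); a majority of 2270 is 1136, so 1,136 needed; 1,138 in favor. Satisfied.

Invalid — notice requirement not satisfied.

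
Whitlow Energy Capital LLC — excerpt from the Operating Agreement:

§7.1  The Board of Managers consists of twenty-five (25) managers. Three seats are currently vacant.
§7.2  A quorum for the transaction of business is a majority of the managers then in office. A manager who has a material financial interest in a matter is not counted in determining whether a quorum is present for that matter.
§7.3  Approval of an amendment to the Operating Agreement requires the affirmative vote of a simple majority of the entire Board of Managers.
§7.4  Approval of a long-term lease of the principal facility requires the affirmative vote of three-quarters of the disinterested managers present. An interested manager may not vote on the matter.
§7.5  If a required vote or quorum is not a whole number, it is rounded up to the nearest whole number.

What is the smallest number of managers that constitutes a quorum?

A majority of 22 is 12.

12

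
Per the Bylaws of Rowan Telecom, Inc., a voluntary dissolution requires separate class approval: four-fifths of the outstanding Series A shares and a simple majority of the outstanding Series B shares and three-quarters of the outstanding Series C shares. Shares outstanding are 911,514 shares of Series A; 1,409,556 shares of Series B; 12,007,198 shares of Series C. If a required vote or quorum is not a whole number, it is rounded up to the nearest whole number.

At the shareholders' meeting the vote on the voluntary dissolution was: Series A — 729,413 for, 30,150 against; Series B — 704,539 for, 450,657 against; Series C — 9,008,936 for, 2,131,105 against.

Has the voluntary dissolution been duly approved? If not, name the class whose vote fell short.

Not approved — the Series B shares did not give the required vote.

Series A: 4/5 of 911514 = 729211.20, rounded up to 729212; 729,212 required, 729,413 in favor — approved.
Series B: a majority of 1409556 is 704779; 704,779 required, 704,539 in favor — not approved.
Series C: 3/4 of 12007198 = 9005398.50, rounded up to 9005399; 9,005,399 required, 9,008,936 in favor — approved.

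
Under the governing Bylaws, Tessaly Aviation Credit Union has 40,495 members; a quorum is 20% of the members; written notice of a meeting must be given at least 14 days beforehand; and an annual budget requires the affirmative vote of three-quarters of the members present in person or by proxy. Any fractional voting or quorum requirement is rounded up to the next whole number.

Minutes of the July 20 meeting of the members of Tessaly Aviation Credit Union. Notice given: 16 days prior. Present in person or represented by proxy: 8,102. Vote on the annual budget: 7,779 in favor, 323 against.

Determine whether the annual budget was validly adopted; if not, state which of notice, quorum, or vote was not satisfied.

Notice: 16 days given; 14 required. Satisfied.
Quorum: 20% of 40,495 = 8,099; 8,102 present. Satisfied.
Vote: requires three-fourths of those present (8,102); 3/4 of 8102 = 6076.50, rounded up to 6077, so 6,077 needed; 7,779 in favor. Satisfied.

Valid — all requirements satisfied.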